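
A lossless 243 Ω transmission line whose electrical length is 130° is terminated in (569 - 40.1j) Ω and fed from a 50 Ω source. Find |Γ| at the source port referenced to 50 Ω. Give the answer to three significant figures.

|Γ| ≈ 0.731

tan(βl) = -1.19
Z_in = Z_0·(Z_L + jZ_0·tanβl)/(Z_0 + jZ_L·tanβl) = 163 + j157 Ω
Γ_s = (Z_in − Z_s)/(Z_in + Z_s) = (113 + j157)/(213 + j157), |Γ_s| = 0.731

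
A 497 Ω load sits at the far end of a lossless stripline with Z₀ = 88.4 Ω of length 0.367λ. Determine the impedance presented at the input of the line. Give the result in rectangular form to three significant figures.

βl = 2π × 0.367 = 132°
tan(βl) = tan(132°) = -1.11
Z_in = Z_0·(Z_L + jZ_0·tanβl)/(Z_0 + jZ_L·tanβl)
     = 88.4·(497 − j97.8)/(88.4 − j550)

Z_in ≈ 27.9 + j75.5 Ω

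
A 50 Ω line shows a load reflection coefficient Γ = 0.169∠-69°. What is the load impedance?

Z_L = Z_0·(1 + Γ)/(1 − Γ) = 50·(1.06 − j0.158)/(0.939 + j0.158)

Z_L ≈ 53.5 − j17.4 Ω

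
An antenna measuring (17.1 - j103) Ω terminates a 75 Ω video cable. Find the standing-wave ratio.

VSWR ≈ 12.8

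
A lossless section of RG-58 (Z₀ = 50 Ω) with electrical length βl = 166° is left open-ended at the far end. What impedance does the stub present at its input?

tan(βl) = -0.249
For an open-ended stub, Z_in = −jZ_0·cot(βl) = −jZ_0/tan(βl)

Z_in ≈ +j201 Ω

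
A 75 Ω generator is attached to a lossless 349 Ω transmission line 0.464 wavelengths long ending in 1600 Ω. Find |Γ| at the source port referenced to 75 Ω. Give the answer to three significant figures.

|Γ| ≈ 0.906

βl = 2π × 0.464 = 167°
tan(βl) = -0.23
Z_in = Z_0·(Z_L + jZ_0·tanβl)/(Z_0 + jZ_L·tanβl) = 797 + j761 Ω
Γ_s = (Z_in − Z_s)/(Z_in + Z_s) = (722 + j761)/(872 + j761), |Γ_s| = 0.906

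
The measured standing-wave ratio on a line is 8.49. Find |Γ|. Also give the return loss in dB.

|Γ| = (S − 1)/(S + 1) = (8.49 − 1)/(8.49 + 1) = 7.49/9.49
RL = −20·log₁₀|Γ| = −20·log₁₀(0.789)

|Γ| ≈ 0.789; return loss ≈ 2.06 dB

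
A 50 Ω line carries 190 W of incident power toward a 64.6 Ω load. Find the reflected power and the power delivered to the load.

P_reflected ≈ 3.08 W; P_delivered ≈ 187 W

Γ = (64.6 − 50)/(64.6 + 50) = 0.127
|Γ|² = 0.0162
P_refl = |Γ|²·P_inc = 3.08 W, P_del = (1 − |Γ|²)·P_inc = 187 W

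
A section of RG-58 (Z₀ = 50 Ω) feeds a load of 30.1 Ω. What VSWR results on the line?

VSWR ≈ 1.66

Γ = (30.1 − 50)/(30.1 + 50) = -0.248
VSWR = (1 + 0.248)/(1 − 0.248)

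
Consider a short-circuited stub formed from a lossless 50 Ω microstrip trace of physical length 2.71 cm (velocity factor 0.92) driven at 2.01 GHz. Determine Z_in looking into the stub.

Z_in ≈ +j146 Ω

λ = v/f = 0.92·c / 2.01 GHz = 0.137 m
βl = 2π·l/λ = 2π × 0.197 = 71°
tan(βl) = 2.91
For a short-circuited stub, Z_in = jZ_0·tan(βl)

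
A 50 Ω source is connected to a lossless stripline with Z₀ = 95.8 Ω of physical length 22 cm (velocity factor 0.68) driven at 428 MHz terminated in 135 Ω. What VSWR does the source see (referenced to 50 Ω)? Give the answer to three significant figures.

VSWR ≈ 2.64

λ = v/f = 0.68·c / 428 MHz = 0.477 m
βl = 2π·l/λ = 2π × 0.462 = 166°
tan(βl) = -0.246
Z_in = Z_0·(Z_L + jZ_0·tanβl)/(Z_0 + jZ_L·tanβl) = 128 + j20.8 Ω
Γ_s = (Z_in − Z_s)/(Z_in + Z_s) = (77.8 + j20.8)/(178 + j20.8), |Γ_s| = 0.45
VSWR = (1 + |Γ_s|)/(1 − |Γ_s|)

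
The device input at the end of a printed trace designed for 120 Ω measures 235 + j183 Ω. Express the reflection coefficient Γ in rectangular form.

Γ ≈ 0.466 + j0.275

Γ = (Z_L − Z_0)/(Z_L + Z_0) = (115 + j183)/(355 + j183)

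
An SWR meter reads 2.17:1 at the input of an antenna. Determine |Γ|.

|Γ| = (S − 1)/(S + 1) = (2.17 − 1)/(2.17 + 1) = 1.17/3.17

|Γ| ≈ 0.369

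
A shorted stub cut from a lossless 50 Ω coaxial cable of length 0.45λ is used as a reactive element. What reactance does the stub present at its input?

X_in ≈ -16.2 Ω (capacitive)

βl = 2π × 0.45 = 162°
tan(βl) = -0.325
For a shorted stub, Z_in = jZ_0·tan(βl)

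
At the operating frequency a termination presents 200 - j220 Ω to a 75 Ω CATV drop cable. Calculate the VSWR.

VSWR ≈ 6.1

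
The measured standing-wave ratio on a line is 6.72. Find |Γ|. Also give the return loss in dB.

|Γ| = (S − 1)/(S + 1) = (6.72 − 1)/(6.72 + 1) = 5.72/7.72
RL = −20·log₁₀|Γ| = −20·log₁₀(0.741)

|Γ| ≈ 0.741; return loss ≈ 2.6 dB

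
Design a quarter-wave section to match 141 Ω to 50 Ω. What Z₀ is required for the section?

Z_qwt ≈ 84 Ω

Z_qwt = √(Z_0·R_L) = √(50 × 141) = √7050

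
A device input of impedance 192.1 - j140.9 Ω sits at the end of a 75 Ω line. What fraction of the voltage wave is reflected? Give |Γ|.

|Γ| ≈ 0.607

Γ = (Z_L − Z_0)/(Z_L + Z_0) = (117.1 − j140.9)/(267.1 − j140.9)
|Γ| = 183/302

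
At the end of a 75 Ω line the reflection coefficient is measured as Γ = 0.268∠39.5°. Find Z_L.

Z_L ≈ 106 + j38.8 Ω

Z_L = Z_0·(1 + Γ)/(1 − Γ) = 75·(1.21 + j0.17)/(0.793 − j0.17)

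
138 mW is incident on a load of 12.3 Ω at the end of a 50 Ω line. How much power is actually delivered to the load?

Γ = (12.3 − 50)/(12.3 + 50) = -0.605
|Γ|² = 0.366
P_refl = |Γ|²·P_inc = 50.5 mW, P_del = (1 − |Γ|²)·P_inc = 87.5 mW

P_delivered ≈ 87.5 mW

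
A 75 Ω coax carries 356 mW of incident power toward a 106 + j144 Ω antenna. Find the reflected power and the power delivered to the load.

|Γ| = |(31 + j144)/(181 + j144)| = 0.637
|Γ|² = 0.406
P_refl = |Γ|²·P_inc = 144 mW, P_del = (1 − |Γ|²)·P_inc = 212 mW

P_reflected ≈ 144 mW; P_delivered ≈ 212 mW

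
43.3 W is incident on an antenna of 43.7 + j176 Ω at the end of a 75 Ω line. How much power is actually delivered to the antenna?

P_delivered ≈ 12.6 W

|Γ| = |(-31.3 + j176)/(118.7 + j176)| = 0.842
|Γ|² = 0.709
P_refl = |Γ|²·P_inc = 30.7 W, P_del = (1 − |Γ|²)·P_inc = 12.6 W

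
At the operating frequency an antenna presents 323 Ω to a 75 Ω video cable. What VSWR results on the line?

For a purely resistive load, VSWR = R_L/Z_0 or Z_0/R_L (whichever > 1) = 323/75

VSWR ≈ 4.31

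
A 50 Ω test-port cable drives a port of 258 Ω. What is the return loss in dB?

RL ≈ 3.41 dB

Γ = (258 − 50)/(258 + 50) = 0.675
RL = −20·log₁₀|Γ| = −20·log₁₀(0.675)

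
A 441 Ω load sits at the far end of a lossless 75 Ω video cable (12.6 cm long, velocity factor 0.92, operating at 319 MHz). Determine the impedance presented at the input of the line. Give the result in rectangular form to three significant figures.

λ = v/f = 0.92·c / 319 MHz = 0.865 m
βl = 2π·l/λ = 2π × 0.146 = 52.4°
tan(βl) = tan(52.4°) = 1.3
Z_in = Z_0·(Z_L + jZ_0·tanβl)/(Z_0 + jZ_L·tanβl)
     = 75·(441 + j97.5)/(75 + j573)

Z_in ≈ 20 − j55.1 Ω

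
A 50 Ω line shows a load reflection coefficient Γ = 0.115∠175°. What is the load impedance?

Z_L ≈ 39.7 + j0.807 Ω

Z_L = Z_0·(1 + Γ)/(1 − Γ) = 50·(0.885 + j0.01)/(1.11 − j0.01)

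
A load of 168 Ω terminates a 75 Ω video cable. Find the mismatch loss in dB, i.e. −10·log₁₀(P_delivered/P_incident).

mismatch loss ≈ 0.688 dB

Γ = (168 − 75)/(168 + 75) = 0.383
|Γ|² = 0.146, so P_del/P_inc = 1 − |Γ|² = 0.854
ML = −10·log₁₀(1 − |Γ|²)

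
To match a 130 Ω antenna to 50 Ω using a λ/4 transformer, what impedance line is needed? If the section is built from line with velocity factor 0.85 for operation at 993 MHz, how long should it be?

Z_qwt ≈ 80.6 Ω; length ≈ 6.42 cm

Z_qwt = √(Z_0·R_L) = √(50 × 130) = √6500
λ = 0.85·c/f = 0.257 m, so l = λ/4 = 0.0642 m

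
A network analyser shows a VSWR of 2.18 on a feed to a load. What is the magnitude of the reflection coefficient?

|Γ| ≈ 0.371

|Γ| = (S − 1)/(S + 1) = (2.18 − 1)/(2.18 + 1) = 1.18/3.18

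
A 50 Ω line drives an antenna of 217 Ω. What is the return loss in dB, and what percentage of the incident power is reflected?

Γ = (217 − 50)/(217 + 50) = 0.625
RL = −20·log₁₀(0.625) = 4.08 dB
P_refl/P_inc = |Γ|² = 0.391

RL ≈ 4.08 dB; 39.1% of incident power reflected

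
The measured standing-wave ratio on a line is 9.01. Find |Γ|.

|Γ| ≈ 0.8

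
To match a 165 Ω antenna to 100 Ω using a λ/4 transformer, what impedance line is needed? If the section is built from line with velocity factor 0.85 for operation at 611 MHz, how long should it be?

Z_qwt = √(Z_0·R_L) = √(100 × 165) = √16500
λ = 0.85·c/f = 0.417 m, so l = λ/4 = 0.104 m

Z_qwt ≈ 128 Ω; length ≈ 10.4 cm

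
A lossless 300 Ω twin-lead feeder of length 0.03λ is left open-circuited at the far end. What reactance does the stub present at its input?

X_in ≈ -1570 Ω (capacitive)

βl = 2π × 0.03 = 10.8°
tan(βl) = 0.191
For an open-circuited stub, Z_in = −jZ_0·cot(βl) = −jZ_0/tan(βl)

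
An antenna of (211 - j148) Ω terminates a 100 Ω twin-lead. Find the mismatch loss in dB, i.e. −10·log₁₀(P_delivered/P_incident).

mismatch loss ≈ 1.48 dB

Γ = (111 − j148)/(311 − j148), |Γ| = 0.537
|Γ|² = 0.289, so P_del/P_inc = 1 − |Γ|² = 0.711
ML = −10·log₁₀(1 − |Γ|²)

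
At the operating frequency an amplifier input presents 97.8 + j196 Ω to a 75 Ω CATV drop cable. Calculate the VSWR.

VSWR ≈ 7.17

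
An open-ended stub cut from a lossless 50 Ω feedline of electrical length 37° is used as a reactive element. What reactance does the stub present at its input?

X_in ≈ -66.4 Ω (capacitive)

tan(βl) = 0.754
For an open-ended stub, Z_in = −jZ_0·cot(βl) = −jZ_0/tan(βl)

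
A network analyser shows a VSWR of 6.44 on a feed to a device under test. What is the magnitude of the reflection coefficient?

|Γ| ≈ 0.731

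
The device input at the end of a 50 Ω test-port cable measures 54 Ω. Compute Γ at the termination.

Γ = (Z_L − Z_0)/(Z_L + Z_0) = (54 − 50)/(54 + 50) = 4/104

Γ = 0.0385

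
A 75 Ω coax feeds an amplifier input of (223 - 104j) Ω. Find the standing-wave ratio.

Γ = (Z_L − Z_0)/(Z_L + Z_0) = (148 − j104)/(298 − j104)
|Γ| = 181/316 = 0.573
VSWR = (1 + |Γ|)/(1 − |Γ|) = 1.57/0.427

VSWR ≈ 3.68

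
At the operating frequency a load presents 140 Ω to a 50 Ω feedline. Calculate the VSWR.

VSWR ≈ 2.8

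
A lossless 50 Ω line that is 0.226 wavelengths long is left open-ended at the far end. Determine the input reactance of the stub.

βl = 2π × 0.226 = 81.4°
tan(βl) = 6.58
For an open-ended stub, Z_in = −jZ_0·cot(βl) = −jZ_0/tan(βl)

X_in ≈ -7.6 Ω (capacitive)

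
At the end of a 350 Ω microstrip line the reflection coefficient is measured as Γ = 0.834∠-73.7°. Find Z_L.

Z_L ≈ 86.8 − j457 Ω

Z_L = Z_0·(1 + Γ)/(1 − Γ) = 350·(1.23 − j0.8)/(0.766 + j0.8)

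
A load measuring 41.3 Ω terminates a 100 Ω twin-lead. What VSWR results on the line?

Γ = (41.3 − 100)/(41.3 + 100) = -0.415
VSWR = (1 + 0.415)/(1 − 0.415)

VSWR ≈ 2.42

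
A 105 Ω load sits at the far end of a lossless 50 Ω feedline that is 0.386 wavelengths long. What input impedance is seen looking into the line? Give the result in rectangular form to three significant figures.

Z_in ≈ 42.5 + j34.2 Ω

βl = 2π × 0.386 = 139°
tan(βl) = tan(139°) = -0.871
Z_in = Z_0·(Z_L + jZ_0·tanβl)/(Z_0 + jZ_L·tanβl)
     = 50·(105 − j43.5)/(50 − j91.4)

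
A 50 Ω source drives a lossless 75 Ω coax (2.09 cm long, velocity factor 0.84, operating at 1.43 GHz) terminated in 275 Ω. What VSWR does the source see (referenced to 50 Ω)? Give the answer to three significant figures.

λ = v/f = 0.84·c / 1.43 GHz = 0.176 m
βl = 2π·l/λ = 2π × 0.119 = 42.7°
tan(βl) = 0.923
Z_in = Z_0·(Z_L + jZ_0·tanβl)/(Z_0 + jZ_L·tanβl) = 40.9 − j69.2 Ω
Γ_s = (Z_in − Z_s)/(Z_in + Z_s) = (-9.09 − j69.2)/(90.9 − j69.2), |Γ_s| = 0.611
VSWR = (1 + |Γ_s|)/(1 − |Γ_s|)

VSWR ≈ 4.14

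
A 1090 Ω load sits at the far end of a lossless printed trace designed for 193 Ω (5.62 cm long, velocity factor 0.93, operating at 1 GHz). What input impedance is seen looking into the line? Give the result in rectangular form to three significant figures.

λ = v/f = 0.93·c / 1 GHz = 0.279 m
βl = 2π·l/λ = 2π × 0.201 = 72.5°
tan(βl) = tan(72.5°) = 3.17
Z_in = Z_0·(Z_L + jZ_0·tanβl)/(Z_0 + jZ_L·tanβl)
     = 193·(1090 + j613)/(193 + j3460)

Z_in ≈ 37.4 − j58.7 Ω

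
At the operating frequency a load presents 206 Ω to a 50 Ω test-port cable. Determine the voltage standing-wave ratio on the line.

For a purely resistive load, VSWR = R_L/Z_0 or Z_0/R_L (whichever > 1) = 206/50

VSWR ≈ 4.12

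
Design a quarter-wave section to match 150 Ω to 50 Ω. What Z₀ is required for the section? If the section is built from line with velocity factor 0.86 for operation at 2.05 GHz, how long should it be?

Z_qwt ≈ 86.6 Ω; length ≈ 3.15 cm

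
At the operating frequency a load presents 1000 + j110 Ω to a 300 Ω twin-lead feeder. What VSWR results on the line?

Γ = (Z_L − Z_0)/(Z_L + Z_0) = (700 + j110)/(1300 + j110)
|Γ| = 709/1300 = 0.543
VSWR = (1 + |Γ|)/(1 − |Γ|) = 1.54/0.457

VSWR ≈ 3.38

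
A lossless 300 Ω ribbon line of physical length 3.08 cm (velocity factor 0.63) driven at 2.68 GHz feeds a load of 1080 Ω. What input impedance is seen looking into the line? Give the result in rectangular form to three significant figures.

Z_in ≈ 387 + j459 Ω

λ = v/f = 0.63·c / 2.68 GHz = 0.0705 m
βl = 2π·l/λ = 2π × 0.437 = 157°
tan(βl) = tan(157°) = -0.42
Z_in = Z_0·(Z_L + jZ_0·tanβl)/(Z_0 + jZ_L·tanβl)
     = 300·(1080 − j126)/(300 − j453)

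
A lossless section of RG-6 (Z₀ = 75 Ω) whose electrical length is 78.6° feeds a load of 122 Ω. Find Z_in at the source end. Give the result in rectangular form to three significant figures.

Z_in ≈ 47.3 − j9.27 Ω

tan(βl) = tan(78.6°) = 4.96
Z_in = Z_0·(Z_L + jZ_0·tanβl)/(Z_0 + jZ_L·tanβl)
     = 75·(122 + j372)/(75 + j605)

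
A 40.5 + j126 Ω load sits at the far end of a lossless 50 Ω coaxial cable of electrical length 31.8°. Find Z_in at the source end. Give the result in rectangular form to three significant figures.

tan(βl) = tan(31.8°) = 0.62
Z_in = Z_0·(Z_L + jZ_0·tanβl)/(Z_0 + jZ_L·tanβl)
     = 50·(40.5 + j157)/(-28.1 + j25.1)

Z_in ≈ 98.6 − j191 Ω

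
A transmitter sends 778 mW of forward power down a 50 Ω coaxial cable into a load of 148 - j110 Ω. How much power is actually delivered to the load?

P_delivered ≈ 449 mW

|Γ| = |(98 − j110)/(198 − j110)| = 0.65
|Γ|² = 0.423
P_refl = |Γ|²·P_inc = 329 mW, P_del = (1 − |Γ|²)·P_inc = 449 mW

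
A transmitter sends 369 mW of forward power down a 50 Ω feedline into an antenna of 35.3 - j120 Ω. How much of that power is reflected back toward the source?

P_reflected ≈ 249 mW

|Γ| = |(-14.7 − j120)/(85.3 − j120)| = 0.821
|Γ|² = 0.674
P_refl = |Γ|²·P_inc = 249 mW, P_del = (1 − |Γ|²)·P_inc = 120 mW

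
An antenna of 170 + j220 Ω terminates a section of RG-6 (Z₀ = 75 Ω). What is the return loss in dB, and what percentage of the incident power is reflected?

RL ≈ 2.76 dB; 53% of incident power reflected

Γ = (95 + j220)/(245 + j220), |Γ| = 0.728
RL = −20·log₁₀(0.728) = 2.76 dB
P_refl/P_inc = |Γ|² = 0.53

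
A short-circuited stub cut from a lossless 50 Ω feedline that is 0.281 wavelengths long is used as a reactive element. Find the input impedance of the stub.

βl = 2π × 0.281 = 101°
tan(βl) = -5.07
For a short-circuited stub, Z_in = jZ_0·tan(βl)

Z_in ≈ −j253 Ω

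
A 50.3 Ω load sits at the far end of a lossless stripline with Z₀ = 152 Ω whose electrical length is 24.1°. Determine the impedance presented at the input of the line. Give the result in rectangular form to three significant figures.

tan(βl) = tan(24.1°) = 0.447
Z_in = Z_0·(Z_L + jZ_0·tanβl)/(Z_0 + jZ_L·tanβl)
     = 152·(50.3 + j68)/(152 + j22.5)

Z_in ≈ 59.1 + j59.2 Ω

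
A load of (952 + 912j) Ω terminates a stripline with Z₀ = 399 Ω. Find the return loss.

Γ = (553 + j912)/(1351 + j912), |Γ| = 0.654
RL = −20·log₁₀|Γ| = −20·log₁₀(0.654)

RL ≈ 3.68 dB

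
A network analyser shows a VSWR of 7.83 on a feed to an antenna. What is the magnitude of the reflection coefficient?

|Γ| = (S − 1)/(S + 1) = (7.83 − 1)/(7.83 + 1) = 6.83/8.83

|Γ| ≈ 0.773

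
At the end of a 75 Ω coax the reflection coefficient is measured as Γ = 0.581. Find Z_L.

Z_L ≈ 283 Ω

Z_L = Z_0·(1 + Γ)/(1 − Γ) = 75·(1.58)/(0.419)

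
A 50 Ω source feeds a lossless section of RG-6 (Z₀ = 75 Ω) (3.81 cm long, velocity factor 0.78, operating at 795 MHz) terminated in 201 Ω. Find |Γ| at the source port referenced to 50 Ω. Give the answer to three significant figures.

|Γ| ≈ 0.489

λ = v/f = 0.78·c / 795 MHz = 0.294 m
βl = 2π·l/λ = 2π × 0.129 = 46.6°
tan(βl) = 1.06
Z_in = Z_0·(Z_L + jZ_0·tanβl)/(Z_0 + jZ_L·tanβl) = 47.1 − j54.3 Ω
Γ_s = (Z_in − Z_s)/(Z_in + Z_s) = (-2.86 − j54.3)/(97.1 − j54.3), |Γ_s| = 0.489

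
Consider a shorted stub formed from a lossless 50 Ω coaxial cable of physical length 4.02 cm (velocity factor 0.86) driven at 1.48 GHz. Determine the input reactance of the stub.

X_in ≈ 408 Ω (inductive)

λ = v/f = 0.86·c / 1.48 GHz = 0.174 m
βl = 2π·l/λ = 2π × 0.231 = 83°
tan(βl) = 8.17
For a shorted stub, Z_in = jZ_0·tan(βl)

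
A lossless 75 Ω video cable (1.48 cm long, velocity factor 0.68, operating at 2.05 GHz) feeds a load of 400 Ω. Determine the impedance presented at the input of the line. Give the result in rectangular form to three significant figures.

λ = v/f = 0.68·c / 2.05 GHz = 0.0995 m
βl = 2π·l/λ = 2π × 0.149 = 53.5°
tan(βl) = tan(53.5°) = 1.35
Z_in = Z_0·(Z_L + jZ_0·tanβl)/(Z_0 + jZ_L·tanβl)
     = 75·(400 + j102)/(75 + j541)

Z_in ≈ 21.3 − j52.5 Ω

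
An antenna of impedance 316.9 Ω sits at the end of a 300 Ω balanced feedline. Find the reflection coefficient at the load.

Γ = (Z_L − Z_0)/(Z_L + Z_0) = (316.9 − 300)/(316.9 + 300) = 16.9/616.9

Γ = 0.0274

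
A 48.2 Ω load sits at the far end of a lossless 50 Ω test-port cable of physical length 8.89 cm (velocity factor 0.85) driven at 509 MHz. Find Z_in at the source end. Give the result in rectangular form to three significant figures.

λ = v/f = 0.85·c / 509 MHz = 0.501 m
βl = 2π·l/λ = 2π × 0.177 = 63.9°
tan(βl) = tan(63.9°) = 2.04
Z_in = Z_0·(Z_L + jZ_0·tanβl)/(Z_0 + jZ_L·tanβl)
     = 50·(48.2 + j102)/(50 + j98.3)

Z_in ≈ 51.1 + j1.48 Ω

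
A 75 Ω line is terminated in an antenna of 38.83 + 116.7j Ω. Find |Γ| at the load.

|Γ| ≈ 0.749

Γ = (Z_L − Z_0)/(Z_L + Z_0) = (-36.17 + j116.7)/(113.8 + j116.7)
|Γ| = 122/163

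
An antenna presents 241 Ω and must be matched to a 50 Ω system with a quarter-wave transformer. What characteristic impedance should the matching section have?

Z_qwt = √(Z_0·R_L) = √(50 × 241) = √12050

Z_qwt ≈ 110 Ω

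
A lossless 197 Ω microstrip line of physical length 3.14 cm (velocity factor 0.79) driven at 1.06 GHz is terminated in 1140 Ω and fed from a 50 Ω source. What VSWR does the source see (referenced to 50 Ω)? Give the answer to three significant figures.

VSWR ≈ 10.4

λ = v/f = 0.79·c / 1.06 GHz = 0.224 m
βl = 2π·l/λ = 2π × 0.14 = 50.6°
tan(βl) = 1.22
Z_in = Z_0·(Z_L + jZ_0·tanβl)/(Z_0 + jZ_L·tanβl) = 56 − j154 Ω
Γ_s = (Z_in − Z_s)/(Z_in + Z_s) = (5.95 − j154)/(106 − j154), |Γ_s| = 0.825
VSWR = (1 + |Γ_s|)/(1 − |Γ_s|)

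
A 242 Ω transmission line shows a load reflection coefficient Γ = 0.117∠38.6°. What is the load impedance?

Z_L ≈ 287 + j42.5 Ω

Z_L = Z_0·(1 + Γ)/(1 − Γ) = 242·(1.09 + j0.073)/(0.909 − j0.073)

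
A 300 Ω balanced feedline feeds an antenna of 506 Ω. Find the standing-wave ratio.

VSWR ≈ 1.69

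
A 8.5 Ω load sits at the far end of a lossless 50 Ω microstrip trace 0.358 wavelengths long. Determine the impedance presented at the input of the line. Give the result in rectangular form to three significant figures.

Z_in ≈ 20.7 − j57.7 Ω

βl = 2π × 0.358 = 129°
tan(βl) = tan(129°) = -1.24
Z_in = Z_0·(Z_L + jZ_0·tanβl)/(Z_0 + jZ_L·tanβl)
     = 50·(8.5 − j62)/(50 − j10.5)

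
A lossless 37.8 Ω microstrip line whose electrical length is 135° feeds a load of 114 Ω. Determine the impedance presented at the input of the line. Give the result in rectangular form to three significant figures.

Z_in ≈ 22.6 + j30.3 Ω

tan(βl) = tan(135°) = -1
Z_in = Z_0·(Z_L + jZ_0·tanβl)/(Z_0 + jZ_L·tanβl)
     = 37.8·(114 − j37.8)/(37.8 − j114)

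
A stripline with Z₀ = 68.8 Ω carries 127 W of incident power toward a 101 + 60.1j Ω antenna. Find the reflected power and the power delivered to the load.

P_reflected ≈ 18.2 W; P_delivered ≈ 109 W

|Γ| = |(32.2 + j60.1)/(169.8 + j60.1)| = 0.379
|Γ|² = 0.143
P_refl = |Γ|²·P_inc = 18.2 W, P_del = (1 − |Γ|²)·P_inc = 109 W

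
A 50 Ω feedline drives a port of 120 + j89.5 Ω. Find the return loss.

Γ = (70 + j89.5)/(170 + j89.5), |Γ| = 0.591
RL = −20·log₁₀|Γ| = −20·log₁₀(0.591)

RL ≈ 4.56 dB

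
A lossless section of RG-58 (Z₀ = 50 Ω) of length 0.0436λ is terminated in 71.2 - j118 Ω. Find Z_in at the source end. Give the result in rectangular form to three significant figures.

Z_in ≈ 26.3 − j68.8 Ω

βl = 2π × 0.0436 = 15.7°
tan(βl) = tan(15.7°) = 0.281
Z_in = Z_0·(Z_L + jZ_0·tanβl)/(Z_0 + jZ_L·tanβl)
     = 50·(71.2 − j104)/(83.2 + j20)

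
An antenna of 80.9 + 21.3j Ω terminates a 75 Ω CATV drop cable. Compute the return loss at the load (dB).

RL ≈ 17 dB

Γ = (5.9 + j21.3)/(155.9 + j21.3), |Γ| = 0.14
RL = −20·log₁₀|Γ| = −20·log₁₀(0.14)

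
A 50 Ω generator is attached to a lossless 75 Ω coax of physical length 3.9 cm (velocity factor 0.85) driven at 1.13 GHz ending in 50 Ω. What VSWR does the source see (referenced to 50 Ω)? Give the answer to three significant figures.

VSWR ≈ 2.06

λ = v/f = 0.85·c / 1.13 GHz = 0.226 m
βl = 2π·l/λ = 2π × 0.173 = 62.2°
tan(βl) = 1.9
Z_in = Z_0·(Z_L + jZ_0·tanβl)/(Z_0 + jZ_L·tanβl) = 88.5 + j30.4 Ω
Γ_s = (Z_in − Z_s)/(Z_in + Z_s) = (38.5 + j30.4)/(138 + j30.4), |Γ_s| = 0.346
VSWR = (1 + |Γ_s|)/(1 − |Γ_s|)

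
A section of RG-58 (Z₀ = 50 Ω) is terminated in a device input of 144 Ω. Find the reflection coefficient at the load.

Γ = (Z_L − Z_0)/(Z_L + Z_0) = (144 − 50)/(144 + 50) = 94/194

Γ = 0.485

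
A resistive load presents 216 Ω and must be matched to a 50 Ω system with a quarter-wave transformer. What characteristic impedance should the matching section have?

Z_qwt = √(Z_0·R_L) = √(50 × 216) = √10800

Z_qwt ≈ 104 Ω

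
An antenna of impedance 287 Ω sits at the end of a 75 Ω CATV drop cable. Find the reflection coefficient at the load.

Γ = 0.586

Γ = (Z_L − Z_0)/(Z_L + Z_0) = (287 − 75)/(287 + 75) = 212/362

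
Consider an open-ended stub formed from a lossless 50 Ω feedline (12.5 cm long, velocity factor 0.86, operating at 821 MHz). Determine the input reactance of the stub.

λ = v/f = 0.86·c / 821 MHz = 0.314 m
βl = 2π·l/λ = 2π × 0.398 = 143°
tan(βl) = -0.748
For an open-ended stub, Z_in = −jZ_0·cot(βl) = −jZ_0/tan(βl)

X_in ≈ 66.8 Ω (inductive)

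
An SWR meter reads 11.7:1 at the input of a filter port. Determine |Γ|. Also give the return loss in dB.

|Γ| = (S − 1)/(S + 1) = (11.7 − 1)/(11.7 + 1) = 10.7/12.7
RL = −20·log₁₀|Γ| = −20·log₁₀(0.843)

|Γ| ≈ 0.843; return loss ≈ 1.49 dB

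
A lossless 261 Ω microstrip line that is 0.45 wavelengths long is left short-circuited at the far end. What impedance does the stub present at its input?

βl = 2π × 0.45 = 162°
tan(βl) = -0.325
For a short-circuited stub, Z_in = jZ_0·tan(βl)

Z_in ≈ −j84.8 Ω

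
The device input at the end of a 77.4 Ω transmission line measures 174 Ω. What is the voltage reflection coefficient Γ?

Γ = 0.384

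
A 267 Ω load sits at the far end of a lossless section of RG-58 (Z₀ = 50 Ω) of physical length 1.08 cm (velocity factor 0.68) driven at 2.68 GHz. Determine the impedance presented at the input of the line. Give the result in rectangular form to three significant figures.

λ = v/f = 0.68·c / 2.68 GHz = 0.0761 m
βl = 2π·l/λ = 2π × 0.142 = 51.1°
tan(βl) = tan(51.1°) = 1.24
Z_in = Z_0·(Z_L + jZ_0·tanβl)/(Z_0 + jZ_L·tanβl)
     = 50·(267 + j61.9)/(50 + j331)

Z_in ≈ 15.1 − j38.1 Ω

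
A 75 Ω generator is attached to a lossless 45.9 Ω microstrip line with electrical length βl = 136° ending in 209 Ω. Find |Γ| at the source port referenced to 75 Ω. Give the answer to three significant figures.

tan(βl) = -0.966
Z_in = Z_0·(Z_L + jZ_0·tanβl)/(Z_0 + jZ_L·tanβl) = 19.9 + j43 Ω
Γ_s = (Z_in − Z_s)/(Z_in + Z_s) = (-55.1 + j43)/(94.9 + j43), |Γ_s| = 0.671

|Γ| ≈ 0.671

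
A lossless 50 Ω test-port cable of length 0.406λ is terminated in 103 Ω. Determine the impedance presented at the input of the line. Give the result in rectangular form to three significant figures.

Z_in ≈ 51.3 + j37.4 Ω

βl = 2π × 0.406 = 146°
tan(βl) = tan(146°) = -0.67
Z_in = Z_0·(Z_L + jZ_0·tanβl)/(Z_0 + jZ_L·tanβl)
     = 50·(103 − j33.5)/(50 − j69.1)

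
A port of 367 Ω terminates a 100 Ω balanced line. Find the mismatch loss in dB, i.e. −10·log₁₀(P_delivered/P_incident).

mismatch loss ≈ 1.72 dB

Γ = (367 − 100)/(367 + 100) = 0.572
|Γ|² = 0.327, so P_del/P_inc = 1 − |Γ|² = 0.673
ML = −10·log₁₀(1 − |Γ|²)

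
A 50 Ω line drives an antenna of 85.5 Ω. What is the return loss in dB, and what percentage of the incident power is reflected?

Γ = (85.5 − 50)/(85.5 + 50) = 0.262
RL = −20·log₁₀(0.262) = 11.6 dB
P_refl/P_inc = |Γ|² = 0.0686

RL ≈ 11.6 dB; 6.86% of incident power reflected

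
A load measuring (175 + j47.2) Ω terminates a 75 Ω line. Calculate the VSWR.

VSWR ≈ 2.54

Γ = (Z_L − Z_0)/(Z_L + Z_0) = (100 + j47.2)/(250 + j47.2)
|Γ| = 111/254 = 0.435
VSWR = (1 + |Γ|)/(1 − |Γ|) = 1.43/0.565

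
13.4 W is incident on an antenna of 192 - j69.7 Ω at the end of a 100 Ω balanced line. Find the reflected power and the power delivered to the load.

|Γ| = |(92 − j69.7)/(292 − j69.7)| = 0.384
|Γ|² = 0.148
P_refl = |Γ|²·P_inc = 1.98 W, P_del = (1 − |Γ|²)·P_inc = 11.4 W

P_reflected ≈ 1.98 W; P_delivered ≈ 11.4 W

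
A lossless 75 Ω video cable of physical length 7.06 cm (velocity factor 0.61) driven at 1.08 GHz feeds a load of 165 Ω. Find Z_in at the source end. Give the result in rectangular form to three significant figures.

λ = v/f = 0.61·c / 1.08 GHz = 0.169 m
βl = 2π·l/λ = 2π × 0.417 = 150°
tan(βl) = tan(150°) = -0.577
Z_in = Z_0·(Z_L + jZ_0·tanβl)/(Z_0 + jZ_L·tanβl)
     = 75·(165 − j43.3)/(75 − j95.3)

Z_in ≈ 84.2 + j63.6 Ω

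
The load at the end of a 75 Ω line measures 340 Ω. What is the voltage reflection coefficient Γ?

Γ = (Z_L − Z_0)/(Z_L + Z_0) = (340 − 75)/(340 + 75) = 265/415

Γ = 0.639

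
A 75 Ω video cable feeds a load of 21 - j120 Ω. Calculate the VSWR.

VSWR ≈ 12.9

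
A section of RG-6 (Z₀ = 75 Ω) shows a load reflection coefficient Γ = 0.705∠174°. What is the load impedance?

Z_L ≈ 13 + j3.81 Ω

Z_L = Z_0·(1 + Γ)/(1 − Γ) = 75·(0.299 + j0.0737)/(1.7 − j0.0737)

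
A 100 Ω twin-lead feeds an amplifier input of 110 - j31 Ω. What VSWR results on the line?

Γ = (Z_L − Z_0)/(Z_L + Z_0) = (10 − j31)/(210 − j31)
|Γ| = 32.6/212 = 0.153
VSWR = (1 + |Γ|)/(1 − |Γ|) = 1.15/0.847

VSWR ≈ 1.36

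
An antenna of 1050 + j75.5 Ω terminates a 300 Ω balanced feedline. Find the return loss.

RL ≈ 5.08 dB

Γ = (750 + j75.5)/(1350 + j75.5), |Γ| = 0.557
RL = −20·log₁₀|Γ| = −20·log₁₀(0.557)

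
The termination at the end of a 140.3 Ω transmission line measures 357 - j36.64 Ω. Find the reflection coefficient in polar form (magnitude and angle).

Γ ≈ 0.441 ∠ -5.38°

Γ = (Z_L − Z_0)/(Z_L + Z_0) = (216.7 − j36.64)/(497.3 − j36.64)
|Γ| = 220/499 = 0.441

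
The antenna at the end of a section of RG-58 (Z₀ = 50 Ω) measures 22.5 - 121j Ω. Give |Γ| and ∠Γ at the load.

Γ ≈ 0.88 ∠ -43.7°

Γ = (Z_L − Z_0)/(Z_L + Z_0) = (-27.5 − j121)/(72.5 − j121)
|Γ| = 124/141 = 0.88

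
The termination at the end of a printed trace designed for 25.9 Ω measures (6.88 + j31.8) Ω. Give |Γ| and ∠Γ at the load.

Γ = (Z_L − Z_0)/(Z_L + Z_0) = (-19.02 + j31.8)/(32.78 + j31.8)
|Γ| = 37.1/45.7 = 0.811

Γ ≈ 0.811 ∠ 76.8°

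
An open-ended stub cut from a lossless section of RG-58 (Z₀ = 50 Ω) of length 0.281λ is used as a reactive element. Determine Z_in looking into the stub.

βl = 2π × 0.281 = 101°
tan(βl) = -5.07
For an open-ended stub, Z_in = −jZ_0·cot(βl) = −jZ_0/tan(βl)

Z_in ≈ +j9.86 Ω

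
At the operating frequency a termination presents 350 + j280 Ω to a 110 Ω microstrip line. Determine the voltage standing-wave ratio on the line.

Γ = (Z_L − Z_0)/(Z_L + Z_0) = (240 + j280)/(460 + j280)
|Γ| = 369/539 = 0.685
VSWR = (1 + |Γ|)/(1 − |Γ|) = 1.68/0.315

VSWR ≈ 5.35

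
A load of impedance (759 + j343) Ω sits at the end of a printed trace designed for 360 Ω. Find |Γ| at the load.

|Γ| ≈ 0.45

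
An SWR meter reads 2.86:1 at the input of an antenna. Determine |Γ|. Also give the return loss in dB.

|Γ| ≈ 0.482; return loss ≈ 6.34 dB

|Γ| = (S − 1)/(S + 1) = (2.86 − 1)/(2.86 + 1) = 1.86/3.86
RL = −20·log₁₀|Γ| = −20·log₁₀(0.482)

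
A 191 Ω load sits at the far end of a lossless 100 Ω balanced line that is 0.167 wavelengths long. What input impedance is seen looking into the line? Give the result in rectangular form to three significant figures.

Z_in ≈ 63.9 − j38.2 Ω

βl = 2π × 0.167 = 60.1°
tan(βl) = tan(60.1°) = 1.74
Z_in = Z_0·(Z_L + jZ_0·tanβl)/(Z_0 + jZ_L·tanβl)
     = 100·(191 + j174)/(100 + j332)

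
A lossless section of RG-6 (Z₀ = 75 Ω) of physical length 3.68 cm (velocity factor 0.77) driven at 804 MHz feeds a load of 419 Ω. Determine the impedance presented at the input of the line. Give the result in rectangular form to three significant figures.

Z_in ≈ 25.1 − j67.8 Ω

λ = v/f = 0.77·c / 804 MHz = 0.287 m
βl = 2π·l/λ = 2π × 0.128 = 46.1°
tan(βl) = tan(46.1°) = 1.04
Z_in = Z_0·(Z_L + jZ_0·tanβl)/(Z_0 + jZ_L·tanβl)
     = 75·(419 + j78)/(75 + j436)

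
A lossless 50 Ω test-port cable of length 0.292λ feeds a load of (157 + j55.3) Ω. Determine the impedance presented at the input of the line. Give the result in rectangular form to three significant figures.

βl = 2π × 0.292 = 105°
tan(βl) = tan(105°) = -3.7
Z_in = Z_0·(Z_L + jZ_0·tanβl)/(Z_0 + jZ_L·tanβl)
     = 50·(157 − j130)/(255 − j581)

Z_in ≈ 14.3 + j7.23 Ω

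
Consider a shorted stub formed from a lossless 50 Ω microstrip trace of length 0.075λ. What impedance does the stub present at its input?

βl = 2π × 0.075 = 27°
tan(βl) = 0.51
For a shorted stub, Z_in = jZ_0·tan(βl)

Z_in ≈ +j25.5 Ω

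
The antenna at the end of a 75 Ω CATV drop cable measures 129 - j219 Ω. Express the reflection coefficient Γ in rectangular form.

Γ ≈ 0.658 − j0.367

Γ = (Z_L − Z_0)/(Z_L + Z_0) = (54 − j219)/(204 − j219)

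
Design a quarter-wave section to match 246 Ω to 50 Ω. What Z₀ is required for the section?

Z_qwt ≈ 111 Ω

Z_qwt = √(Z_0·R_L) = √(50 × 246) = √12300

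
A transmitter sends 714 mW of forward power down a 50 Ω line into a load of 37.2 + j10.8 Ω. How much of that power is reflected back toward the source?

P_reflected ≈ 25.9 mW

|Γ| = |(-12.8 + j10.8)/(87.2 + j10.8)| = 0.191
|Γ|² = 0.0363
P_refl = |Γ|²·P_inc = 25.9 mW, P_del = (1 − |Γ|²)·P_inc = 688 mW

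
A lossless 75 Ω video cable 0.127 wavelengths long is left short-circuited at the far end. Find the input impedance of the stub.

Z_in ≈ +j76.9 Ω

βl = 2π × 0.127 = 45.7°
tan(βl) = 1.03
For a short-circuited stub, Z_in = jZ_0·tan(βl)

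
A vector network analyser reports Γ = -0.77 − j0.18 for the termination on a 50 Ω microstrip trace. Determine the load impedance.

Z_L ≈ 5.92 − j5.69 Ω

Z_L = Z_0·(1 + Γ)/(1 − Γ) = 50·(0.23 − j0.18)/(1.77 + j0.18)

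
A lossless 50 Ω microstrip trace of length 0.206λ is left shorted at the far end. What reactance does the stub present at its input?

βl = 2π × 0.206 = 74.2°
tan(βl) = 3.52
For a shorted stub, Z_in = jZ_0·tan(βl)

X_in ≈ 176 Ω (inductive)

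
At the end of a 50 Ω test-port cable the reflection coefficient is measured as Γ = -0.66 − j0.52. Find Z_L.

Z_L ≈ 4.86 − j17.2 Ω

Z_L = Z_0·(1 + Γ)/(1 − Γ) = 50·(0.34 − j0.52)/(1.66 + j0.52)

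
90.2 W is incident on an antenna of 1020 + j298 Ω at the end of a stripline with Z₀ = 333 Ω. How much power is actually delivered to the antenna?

|Γ| = |(687 + j298)/(1353 + j298)| = 0.541
|Γ|² = 0.292
P_refl = |Γ|²·P_inc = 26.4 W, P_del = (1 − |Γ|²)·P_inc = 63.8 W

P_delivered ≈ 63.8 W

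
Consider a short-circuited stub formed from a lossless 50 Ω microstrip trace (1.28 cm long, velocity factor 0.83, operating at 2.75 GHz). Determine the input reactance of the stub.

X_in ≈ 61.5 Ω (inductive)

λ = v/f = 0.83·c / 2.75 GHz = 0.0905 m
βl = 2π·l/λ = 2π × 0.141 = 50.9°
tan(βl) = 1.23
For a short-circuited stub, Z_in = jZ_0·tan(βl)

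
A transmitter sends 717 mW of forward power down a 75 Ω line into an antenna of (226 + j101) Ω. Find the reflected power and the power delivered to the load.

|Γ| = |(151 + j101)/(301 + j101)| = 0.572
|Γ|² = 0.327
P_refl = |Γ|²·P_inc = 235 mW, P_del = (1 − |Γ|²)·P_inc = 482 mW

P_reflected ≈ 235 mW; P_delivered ≈ 482 mW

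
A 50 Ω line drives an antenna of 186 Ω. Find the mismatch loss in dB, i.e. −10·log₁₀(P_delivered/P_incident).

Γ = (186 − 50)/(186 + 50) = 0.576
|Γ|² = 0.332, so P_del/P_inc = 1 − |Γ|² = 0.668
ML = −10·log₁₀(1 − |Γ|²)

mismatch loss ≈ 1.75 dB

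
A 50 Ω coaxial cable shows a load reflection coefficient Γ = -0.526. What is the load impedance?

Z_L ≈ 15.5 Ω

Z_L = Z_0·(1 + Γ)/(1 − Γ) = 50·(0.474)/(1.53)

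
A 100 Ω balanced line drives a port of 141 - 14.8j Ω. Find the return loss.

Γ = (41 − j14.8)/(241 − j14.8), |Γ| = 0.181
RL = −20·log₁₀|Γ| = −20·log₁₀(0.181)

RL ≈ 14.9 dB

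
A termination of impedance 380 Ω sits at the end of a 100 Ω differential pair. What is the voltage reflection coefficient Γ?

Γ = 0.583

Γ = (Z_L − Z_0)/(Z_L + Z_0) = (380 − 100)/(380 + 100) = 280/480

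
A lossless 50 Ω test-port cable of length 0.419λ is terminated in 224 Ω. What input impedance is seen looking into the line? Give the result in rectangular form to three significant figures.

Z_in ≈ 40.5 + j73.4 Ω

βl = 2π × 0.419 = 151°
tan(βl) = tan(151°) = -0.558
Z_in = Z_0·(Z_L + jZ_0·tanβl)/(Z_0 + jZ_L·tanβl)
     = 50·(224 − j27.9)/(50 − j125)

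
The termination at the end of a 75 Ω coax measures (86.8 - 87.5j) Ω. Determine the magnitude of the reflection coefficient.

|Γ| ≈ 0.48

Γ = (Z_L − Z_0)/(Z_L + Z_0) = (11.8 − j87.5)/(161.8 − j87.5)
|Γ| = 88.3/184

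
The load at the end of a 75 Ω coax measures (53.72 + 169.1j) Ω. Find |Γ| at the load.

|Γ| ≈ 0.802

Γ = (Z_L − Z_0)/(Z_L + Z_0) = (-21.28 + j169.1)/(128.7 + j169.1)
|Γ| = 170/213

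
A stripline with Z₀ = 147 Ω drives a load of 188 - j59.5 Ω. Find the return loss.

Γ = (41 − j59.5)/(335 − j59.5), |Γ| = 0.212
RL = −20·log₁₀|Γ| = −20·log₁₀(0.212)

RL ≈ 13.5 dB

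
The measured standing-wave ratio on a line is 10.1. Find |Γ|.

|Γ| = (S − 1)/(S + 1) = (10.1 − 1)/(10.1 + 1) = 9.1/11.1

|Γ| ≈ 0.82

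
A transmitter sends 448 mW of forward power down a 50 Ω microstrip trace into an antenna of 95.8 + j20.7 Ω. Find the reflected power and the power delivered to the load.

|Γ| = |(45.8 + j20.7)/(145.8 + j20.7)| = 0.341
|Γ|² = 0.116
P_refl = |Γ|²·P_inc = 52.2 mW, P_del = (1 − |Γ|²)·P_inc = 396 mW

P_reflected ≈ 52.2 mW; P_delivered ≈ 396 mW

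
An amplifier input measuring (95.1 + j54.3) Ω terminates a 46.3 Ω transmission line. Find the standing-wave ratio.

Γ = (Z_L − Z_0)/(Z_L + Z_0) = (48.8 + j54.3)/(141.4 + j54.3)
|Γ| = 73/151 = 0.482
VSWR = (1 + |Γ|)/(1 − |Γ|) = 1.48/0.518

VSWR ≈ 2.86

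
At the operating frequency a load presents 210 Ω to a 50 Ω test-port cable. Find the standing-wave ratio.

VSWR ≈ 4.2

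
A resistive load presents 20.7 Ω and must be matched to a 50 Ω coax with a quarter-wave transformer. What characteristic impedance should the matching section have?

Z_qwt = √(Z_0·R_L) = √(50 × 20.7) = √1035

Z_qwt ≈ 32.2 Ω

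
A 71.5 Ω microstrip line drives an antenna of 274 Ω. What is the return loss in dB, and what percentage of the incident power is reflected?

RL ≈ 4.64 dB; 34.4% of incident power reflected

Γ = (274 − 71.5)/(274 + 71.5) = 0.586
RL = −20·log₁₀(0.586) = 4.64 dB
P_refl/P_inc = |Γ|² = 0.344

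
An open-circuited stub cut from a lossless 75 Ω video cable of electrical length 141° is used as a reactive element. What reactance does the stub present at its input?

X_in ≈ 92.6 Ω (inductive)

tan(βl) = -0.81
For an open-circuited stub, Z_in = −jZ_0·cot(βl) = −jZ_0/tan(βl)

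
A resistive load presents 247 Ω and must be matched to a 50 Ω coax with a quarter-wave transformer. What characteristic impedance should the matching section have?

Z_qwt ≈ 111 Ω

Z_qwt = √(Z_0·R_L) = √(50 × 247) = √12350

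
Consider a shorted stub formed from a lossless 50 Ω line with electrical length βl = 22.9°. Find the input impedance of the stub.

Z_in ≈ +j21.1 Ω

tan(βl) = 0.422
For a shorted stub, Z_in = jZ_0·tan(βl)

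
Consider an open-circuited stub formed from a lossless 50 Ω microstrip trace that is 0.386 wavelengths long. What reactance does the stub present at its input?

X_in ≈ 57.4 Ω (inductive)

βl = 2π × 0.386 = 139°
tan(βl) = -0.871
For an open-circuited stub, Z_in = −jZ_0·cot(βl) = −jZ_0/tan(βl)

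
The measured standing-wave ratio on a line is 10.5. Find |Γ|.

|Γ| ≈ 0.826

|Γ| = (S − 1)/(S + 1) = (10.5 − 1)/(10.5 + 1) = 9.5/11.5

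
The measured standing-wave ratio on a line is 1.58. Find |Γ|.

|Γ| ≈ 0.225

|Γ| = (S − 1)/(S + 1) = (1.58 − 1)/(1.58 + 1) = 0.58/2.58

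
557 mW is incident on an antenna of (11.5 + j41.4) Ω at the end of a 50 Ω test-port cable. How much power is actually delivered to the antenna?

|Γ| = |(-38.5 + j41.4)/(61.5 + j41.4)| = 0.763
|Γ|² = 0.582
P_refl = |Γ|²·P_inc = 324 mW, P_del = (1 − |Γ|²)·P_inc = 233 mW

P_delivered ≈ 233 mW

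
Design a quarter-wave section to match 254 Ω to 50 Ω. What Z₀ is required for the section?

Z_qwt = √(Z_0·R_L) = √(50 × 254) = √12700

Z_qwt ≈ 113 Ω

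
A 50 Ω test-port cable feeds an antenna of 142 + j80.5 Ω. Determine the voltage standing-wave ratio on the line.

VSWR ≈ 3.84

Γ = (Z_L − Z_0)/(Z_L + Z_0) = (92 + j80.5)/(192 + j80.5)
|Γ| = 122/208 = 0.587
VSWR = (1 + |Γ|)/(1 − |Γ|) = 1.59/0.413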